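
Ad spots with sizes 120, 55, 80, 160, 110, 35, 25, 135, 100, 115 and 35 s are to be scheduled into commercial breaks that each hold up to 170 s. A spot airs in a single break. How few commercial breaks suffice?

7

Total = 160 + 135 + 120 + 115 + 110 + 100 + 80 + 55 + 35 + 35 + 25 = 970 s.
Lower bound: ⌈970/170⌉ = 6 commercial breaks.
A packing using 7 commercial breaks:
  break 1: 160 = 160
  break 2: 135 + 35 = 170
  break 3: 120 + 35 = 155
  break 4: 115 + 55 = 170
  break 5: 110 + 25 = 135
  break 6: 100 = 100
  break 7: 80 = 80
No arrangement into 6 commercial breaks stays within capacity, so 7 is optimal.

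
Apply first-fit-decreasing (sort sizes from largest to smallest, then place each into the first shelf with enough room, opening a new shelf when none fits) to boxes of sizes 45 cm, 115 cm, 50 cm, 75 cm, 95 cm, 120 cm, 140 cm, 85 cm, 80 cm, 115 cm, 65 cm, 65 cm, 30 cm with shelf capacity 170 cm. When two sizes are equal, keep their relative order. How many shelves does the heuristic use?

Sorted descending: 140, 120, 115, 115, 95, 85, 80, 75, 65, 65, 50, 45, 30.
  140 → shelf 1 (new)  [load 140/170]
  120 → shelf 2 (new)  [load 120/170]
  115 → shelf 3 (new)  [load 115/170]
  115 → shelf 4 (new)  [load 115/170]
  95 → shelf 5 (new)  [load 95/170]
  85 → shelf 6 (new)  [load 85/170]
  80 → shelf 6  [load 165/170]
  75 → shelf 5  [load 170/170]
  65 → shelf 7 (new)  [load 65/170]
  65 → shelf 7  [load 130/170]
  50 → shelf 2  [load 170/170]
  45 → shelf 3  [load 160/170]
  30 → shelf 1  [load 170/170]
7 shelves opened.

7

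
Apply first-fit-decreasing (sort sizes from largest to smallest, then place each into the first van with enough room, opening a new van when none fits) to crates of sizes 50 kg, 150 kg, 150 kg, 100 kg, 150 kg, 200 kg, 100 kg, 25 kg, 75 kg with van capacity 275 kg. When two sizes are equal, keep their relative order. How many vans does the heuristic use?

4

Sorted descending: 200, 150, 150, 150, 100, 100, 75, 50, 25.
  200 → van 1 (new)  [load 200/275]
  150 → van 2 (new)  [load 150/275]
  150 → van 3 (new)  [load 150/275]
  150 → van 4 (new)  [load 150/275]
  100 → van 2  [load 250/275]
  100 → van 3  [load 250/275]
  75 → van 1  [load 275/275]
  50 → van 4  [load 200/275]
  25 → van 2  [load 275/275]
4 vans opened.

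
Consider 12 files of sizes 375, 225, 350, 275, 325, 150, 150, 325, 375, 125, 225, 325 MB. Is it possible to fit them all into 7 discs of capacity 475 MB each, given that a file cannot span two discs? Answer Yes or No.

Total = 3225 MB; ⌈3225/475⌉ = 7.
The bound of 7 does not rule out 7, but exhaustive search shows no assignment into 7 discs of capacity 475 MB exists — the minimum is 8.

No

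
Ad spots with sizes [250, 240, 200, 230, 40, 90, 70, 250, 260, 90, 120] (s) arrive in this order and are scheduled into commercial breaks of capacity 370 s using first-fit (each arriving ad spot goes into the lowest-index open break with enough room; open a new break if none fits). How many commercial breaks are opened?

6

  250 → break 1 (new)  [load 250/370]
  240 → break 2 (new)  [load 240/370]
  200 → break 3 (new)  [load 200/370]
  230 → break 4 (new)  [load 230/370]
  40 → break 1  [load 290/370]
  90 → break 2  [load 330/370]
  70 → break 1  [load 360/370]
  250 → break 5 (new)  [load 250/370]
  260 → break 6 (new)  [load 260/370]
  90 → break 3  [load 290/370]
  120 → break 4  [load 350/370]
6 commercial breaks opened.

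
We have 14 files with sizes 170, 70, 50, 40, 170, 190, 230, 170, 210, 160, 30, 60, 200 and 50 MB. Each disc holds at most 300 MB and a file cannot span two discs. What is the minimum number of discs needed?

Total = 230 + 210 + 200 + 190 + 170 + 170 + 170 + 160 + 70 + 60 + 50 + 50 + 40 + 30 = 1800 MB.
Lower bound: ⌈1800/300⌉ = 6 discs.
Also, 8 files each exceed 150 MB, and no two of those can share a disc, so at least 8 discs are needed.
A packing using 8 discs:
  disc 1: 230 + 70 = 300
  disc 2: 210 + 60 + 30 = 300
  disc 3: 200 + 50 + 50 = 300
  disc 4: 190 + 40 = 230
  disc 5: 170 = 170
  disc 6: 170 = 170
  disc 7: 170 = 170
  disc 8: 160 = 160
This matches the lower bound, so 8 is optimal.

8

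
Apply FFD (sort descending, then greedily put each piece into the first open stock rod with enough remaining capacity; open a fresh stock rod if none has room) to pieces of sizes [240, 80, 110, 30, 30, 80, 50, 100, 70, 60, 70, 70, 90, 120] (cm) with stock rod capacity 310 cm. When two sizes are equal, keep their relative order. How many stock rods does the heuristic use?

Sorted descending: 240, 120, 110, 100, 90, 80, 80, 70, 70, 70, 60, 50, 30, 30.
  240 → stock rod 1 (new)  [load 240/310]
  120 → stock rod 2 (new)  [load 120/310]
  110 → stock rod 2  [load 230/310]
  100 → stock rod 3 (new)  [load 100/310]
  90 → stock rod 3  [load 190/310]
  80 → stock rod 2  [load 310/310]
  80 → stock rod 3  [load 270/310]
  70 → stock rod 1  [load 310/310]
  70 → stock rod 4 (new)  [load 70/310]
  70 → stock rod 4  [load 140/310]
  60 → stock rod 4  [load 200/310]
  50 → stock rod 4  [load 250/310]
  30 → stock rod 3  [load 300/310]
  30 → stock rod 4  [load 280/310]
4 stock rods opened.

4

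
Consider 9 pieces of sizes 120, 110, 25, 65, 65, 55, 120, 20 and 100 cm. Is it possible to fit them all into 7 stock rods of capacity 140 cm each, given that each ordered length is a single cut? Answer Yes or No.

A valid assignment using 6 stock rods:
  stock rod 1: 120 + 20 = 140
  stock rod 2: 120 = 120
  stock rod 3: 110 + 25 = 135
  stock rod 4: 100 = 100
  stock rod 5: 65 + 65 = 130
  stock rod 6: 55 = 55
That uses only 6 ≤ 7, so 7 stock rods are enough.

Yes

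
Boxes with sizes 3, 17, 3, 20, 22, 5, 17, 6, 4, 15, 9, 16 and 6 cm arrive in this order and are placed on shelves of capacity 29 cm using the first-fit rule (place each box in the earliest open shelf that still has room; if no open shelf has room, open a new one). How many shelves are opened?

  3 → shelf 1 (new)  [load 3/29]
  17 → shelf 1  [load 20/29]
  3 → shelf 1  [load 23/29]
  20 → shelf 2 (new)  [load 20/29]
  22 → shelf 3 (new)  [load 22/29]
  5 → shelf 1  [load 28/29]
  17 → shelf 4 (new)  [load 17/29]
  6 → shelf 2  [load 26/29]
  4 → shelf 3  [load 26/29]
  15 → shelf 5 (new)  [load 15/29]
  9 → shelf 4  [load 26/29]
  16 → shelf 6 (new)  [load 16/29]
  6 → shelf 5  [load 21/29]
6 shelves opened.

6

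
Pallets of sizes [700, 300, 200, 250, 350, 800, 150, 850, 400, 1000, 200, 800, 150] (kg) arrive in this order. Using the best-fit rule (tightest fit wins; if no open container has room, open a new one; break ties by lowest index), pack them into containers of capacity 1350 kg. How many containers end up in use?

6

  700 → container 1 (new)  [load 700/1350]
  300 → container 1  [load 1000/1350]
  200 → container 1  [load 1200/1350]
  250 → container 2 (new)  [load 250/1350]
  350 → container 2  [load 600/1350]
  800 → container 3 (new)  [load 800/1350]
  150 → container 1  [load 1350/1350]
  850 → container 4 (new)  [load 850/1350]
  400 → container 4  [load 1250/1350]
  1000 → container 5 (new)  [load 1000/1350]
  200 → container 5  [load 1200/1350]
  800 → container 6 (new)  [load 800/1350]
  150 → container 5  [load 1350/1350]
6 containers opened.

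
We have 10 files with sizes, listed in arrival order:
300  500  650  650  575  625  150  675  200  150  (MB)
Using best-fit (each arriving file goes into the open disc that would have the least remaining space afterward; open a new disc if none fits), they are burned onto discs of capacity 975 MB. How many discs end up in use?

  300 → disc 1 (new)  [load 300/975]
  500 → disc 1  [load 800/975]
  650 → disc 2 (new)  [load 650/975]
  650 → disc 3 (new)  [load 650/975]
  575 → disc 4 (new)  [load 575/975]
  625 → disc 5 (new)  [load 625/975]
  150 → disc 1  [load 950/975]
  675 → disc 6 (new)  [load 675/975]
  200 → disc 6  [load 875/975]
  150 → disc 2  [load 800/975]
6 discs opened.

6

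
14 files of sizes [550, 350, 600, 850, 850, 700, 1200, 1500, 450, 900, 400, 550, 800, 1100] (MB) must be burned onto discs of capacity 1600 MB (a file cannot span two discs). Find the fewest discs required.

8

Total = 1500 + 1200 + 1100 + 900 + 850 + 850 + 800 + 700 + 600 + 550 + 550 + 450 + 400 + 350 = 10800 MB.
Lower bound: ⌈10800/1600⌉ = 7 discs.
A packing using 8 discs:
  disc 1: 1500 = 1500
  disc 2: 1200 + 400 = 1600
  disc 3: 1100 + 450 = 1550
  disc 4: 900 + 700 = 1600
  disc 5: 850 + 600 = 1450
  disc 6: 850 + 550 = 1400
  disc 7: 800 + 550 = 1350
  disc 8: 350 = 350
No arrangement into 7 discs stays within capacity, so 8 is optimal.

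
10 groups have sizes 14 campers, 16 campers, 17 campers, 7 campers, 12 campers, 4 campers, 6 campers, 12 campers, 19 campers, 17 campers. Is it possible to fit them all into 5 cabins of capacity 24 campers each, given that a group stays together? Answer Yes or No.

No

Total = 124 campers; ⌈124/24⌉ = 6.
At least 6 cabins are required, but only 5 are allowed.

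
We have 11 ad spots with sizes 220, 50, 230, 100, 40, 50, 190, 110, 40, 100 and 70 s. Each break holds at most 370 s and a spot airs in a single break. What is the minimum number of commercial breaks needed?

4

Total = 230 + 220 + 190 + 110 + 100 + 100 + 70 + 50 + 50 + 40 + 40 = 1200 s.
Lower bound: ⌈1200/370⌉ = 4 commercial breaks.
A packing using 4 commercial breaks:
  break 1: 230 + 110 = 340
  break 2: 220 + 100 + 50 = 370
  break 3: 190 + 100 + 70 = 360
  break 4: 50 + 40 + 40 = 130
This matches the lower bound, so 4 is optimal.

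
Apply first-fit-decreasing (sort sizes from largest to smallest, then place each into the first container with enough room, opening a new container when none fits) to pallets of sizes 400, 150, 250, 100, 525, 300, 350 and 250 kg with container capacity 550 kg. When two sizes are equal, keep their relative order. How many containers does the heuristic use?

Sorted descending: 525, 400, 350, 300, 250, 250, 150, 100.
  525 → container 1 (new)  [load 525/550]
  400 → container 2 (new)  [load 400/550]
  350 → container 3 (new)  [load 350/550]
  300 → container 4 (new)  [load 300/550]
  250 → container 4  [load 550/550]
  250 → container 5 (new)  [load 250/550]
  150 → container 2  [load 550/550]
  100 → container 3  [load 450/550]
5 containers opened.

5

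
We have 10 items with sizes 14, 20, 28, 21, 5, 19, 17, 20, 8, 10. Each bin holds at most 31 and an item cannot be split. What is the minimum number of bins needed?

Total = 28 + 21 + 20 + 20 + 19 + 17 + 14 + 10 + 8 + 5 = 162.
Lower bound: ⌈162/31⌉ = 6 bins.
A packing using 6 bins:
  bin 1: 28 = 28
  bin 2: 21 + 10 = 31
  bin 3: 20 + 8 = 28
  bin 4: 20 + 5 = 25
  bin 5: 19 = 19
  bin 6: 17 + 14 = 31
This matches the lower bound, so 6 is optimal.

6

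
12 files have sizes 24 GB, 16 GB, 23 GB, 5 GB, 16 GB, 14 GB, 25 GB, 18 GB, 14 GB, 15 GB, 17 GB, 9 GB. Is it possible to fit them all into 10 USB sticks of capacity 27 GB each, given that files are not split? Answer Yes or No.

A valid assignment using 10 USB sticks:
  USB stick 1: 25 = 25
  USB stick 2: 24 = 24
  USB stick 3: 23 = 23
  USB stick 4: 18 + 9 = 27
  USB stick 5: 17 + 5 = 22
  USB stick 6: 16 = 16
  USB stick 7: 16 = 16
  USB stick 8: 15 = 15
  USB stick 9: 14 = 14
  USB stick 10: 14 = 14
Every load is within 27 GB, so 10 USB sticks suffice.

Yes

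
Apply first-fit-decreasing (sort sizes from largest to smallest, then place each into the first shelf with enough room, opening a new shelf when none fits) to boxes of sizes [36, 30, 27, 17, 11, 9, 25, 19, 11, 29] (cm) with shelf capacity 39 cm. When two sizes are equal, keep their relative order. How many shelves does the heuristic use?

Sorted descending: 36, 30, 29, 27, 25, 19, 17, 11, 11, 9.
  36 → shelf 1 (new)  [load 36/39]
  30 → shelf 2 (new)  [load 30/39]
  29 → shelf 3 (new)  [load 29/39]
  27 → shelf 4 (new)  [load 27/39]
  25 → shelf 5 (new)  [load 25/39]
  19 → shelf 6 (new)  [load 19/39]
  17 → shelf 6  [load 36/39]
  11 → shelf 4  [load 38/39]
  11 → shelf 5  [load 36/39]
  9 → shelf 2  [load 39/39]
6 shelves opened.

6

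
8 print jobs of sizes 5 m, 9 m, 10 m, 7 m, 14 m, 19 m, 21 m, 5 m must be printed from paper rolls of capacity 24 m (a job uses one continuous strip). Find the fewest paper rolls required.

4

Total = 21 + 19 + 14 + 10 + 9 + 7 + 5 + 5 = 90 m.
Lower bound: ⌈90/24⌉ = 4 paper rolls.
A packing using 4 paper rolls:
  roll 1: 21 = 21
  roll 2: 19 + 5 = 24
  roll 3: 14 + 10 = 24
  roll 4: 9 + 7 + 5 = 21
This matches the lower bound, so 4 is optimal.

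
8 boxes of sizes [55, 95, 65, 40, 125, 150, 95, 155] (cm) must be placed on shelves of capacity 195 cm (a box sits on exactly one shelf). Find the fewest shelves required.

5

Total = 155 + 150 + 125 + 95 + 95 + 65 + 55 + 40 = 780 cm.
Lower bound: ⌈780/195⌉ = 4 shelves.
A packing using 5 shelves:
  shelf 1: 155 + 40 = 195
  shelf 2: 150 = 150
  shelf 3: 125 + 65 = 190
  shelf 4: 95 + 95 = 190
  shelf 5: 55 = 55
No arrangement into 4 shelves stays within capacity, so 5 is optimal.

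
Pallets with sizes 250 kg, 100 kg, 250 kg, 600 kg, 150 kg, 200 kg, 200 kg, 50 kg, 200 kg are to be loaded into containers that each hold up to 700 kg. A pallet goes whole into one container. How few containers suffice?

Total = 600 + 250 + 250 + 200 + 200 + 200 + 150 + 100 + 50 = 2000 kg.
Lower bound: ⌈2000/700⌉ = 3 containers.
A packing using 3 containers:
  container 1: 600 + 100 = 700
  container 2: 250 + 250 + 200 = 700
  container 3: 200 + 200 + 150 + 50 = 600
This matches the lower bound, so 3 is optimal.

3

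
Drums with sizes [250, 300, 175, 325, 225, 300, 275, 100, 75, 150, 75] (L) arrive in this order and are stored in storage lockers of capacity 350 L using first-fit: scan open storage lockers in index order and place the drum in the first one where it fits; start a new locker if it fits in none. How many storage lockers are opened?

  250 → locker 1 (new)  [load 250/350]
  300 → locker 2 (new)  [load 300/350]
  175 → locker 3 (new)  [load 175/350]
  325 → locker 4 (new)  [load 325/350]
  225 → locker 5 (new)  [load 225/350]
  300 → locker 6 (new)  [load 300/350]
  275 → locker 7 (new)  [load 275/350]
  100 → locker 1  [load 350/350]
  75 → locker 3  [load 250/350]
  150 → locker 8 (new)  [load 150/350]
  75 → locker 3  [load 325/350]
8 storage lockers opened.

8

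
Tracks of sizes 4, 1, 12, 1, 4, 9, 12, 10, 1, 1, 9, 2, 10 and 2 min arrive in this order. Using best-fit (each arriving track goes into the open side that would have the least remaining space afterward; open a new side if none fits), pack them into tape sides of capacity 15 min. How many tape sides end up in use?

  4 → side 1 (new)  [load 4/15]
  1 → side 1  [load 5/15]
  12 → side 2 (new)  [load 12/15]
  1 → side 2  [load 13/15]
  4 → side 1  [load 9/15]
  9 → side 3 (new)  [load 9/15]
  12 → side 4 (new)  [load 12/15]
  10 → side 5 (new)  [load 10/15]
  1 → side 2  [load 14/15]
  1 → side 2  [load 15/15]
  9 → side 6 (new)  [load 9/15]
  2 → side 4  [load 14/15]
  10 → side 7 (new)  [load 10/15]
  2 → side 5  [load 12/15]
7 tape sides opened.

7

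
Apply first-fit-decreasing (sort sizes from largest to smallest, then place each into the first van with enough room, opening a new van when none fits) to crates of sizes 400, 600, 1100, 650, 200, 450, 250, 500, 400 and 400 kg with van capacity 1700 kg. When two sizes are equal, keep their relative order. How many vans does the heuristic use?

3

Sorted descending: 1100, 650, 600, 500, 450, 400, 400, 400, 250, 200.
  1100 → van 1 (new)  [load 1100/1700]
  650 → van 2 (new)  [load 650/1700]
  600 → van 1  [load 1700/1700]
  500 → van 2  [load 1150/1700]
  450 → van 2  [load 1600/1700]
  400 → van 3 (new)  [load 400/1700]
  400 → van 3  [load 800/1700]
  400 → van 3  [load 1200/1700]
  250 → van 3  [load 1450/1700]
  200 → van 3  [load 1650/1700]
3 vans opened.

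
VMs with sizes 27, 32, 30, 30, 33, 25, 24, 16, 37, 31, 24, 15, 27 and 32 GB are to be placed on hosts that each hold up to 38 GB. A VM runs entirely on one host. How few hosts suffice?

13

Total = 37 + 33 + 32 + 32 + 31 + 30 + 30 + 27 + 27 + 25 + 24 + 24 + 16 + 15 = 383 GB.
Lower bound: ⌈383/38⌉ = 11 hosts.
Also, 12 VMs each exceed 19 GB, and no two of those can share a host, so at least 12 hosts are needed.
A packing using 13 hosts:
  host 1: 37 = 37
  host 2: 33 = 33
  host 3: 32 = 32
  host 4: 32 = 32
  host 5: 31 = 31
  host 6: 30 = 30
  host 7: 30 = 30
  host 8: 27 = 27
  host 9: 27 = 27
  host 10: 25 = 25
  host 11: 24 = 24
  host 12: 24 = 24
  host 13: 16 + 15 = 31
No arrangement into 12 hosts stays within capacity, so 13 is optimal.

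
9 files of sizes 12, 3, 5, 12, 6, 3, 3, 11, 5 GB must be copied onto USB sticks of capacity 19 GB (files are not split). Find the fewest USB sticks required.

4

Total = 12 + 12 + 11 + 6 + 5 + 5 + 3 + 3 + 3 = 60 GB.
Lower bound: ⌈60/19⌉ = 4 USB sticks.
A packing using 4 USB sticks:
  USB stick 1: 12 + 6 = 18
  USB stick 2: 12 + 5 = 17
  USB stick 3: 11 + 5 + 3 = 19
  USB stick 4: 3 + 3 = 6
This matches the lower bound, so 4 is optimal.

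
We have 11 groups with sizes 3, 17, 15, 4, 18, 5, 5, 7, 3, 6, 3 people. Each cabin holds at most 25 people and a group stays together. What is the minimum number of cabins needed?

Total = 18 + 17 + 15 + 7 + 6 + 5 + 5 + 4 + 3 + 3 + 3 = 86 people.
Lower bound: ⌈86/25⌉ = 4 cabins.
A packing using 4 cabins:
  cabin 1: 18 + 7 = 25
  cabin 2: 17 + 6 = 23
  cabin 3: 15 + 5 + 5 = 25
  cabin 4: 4 + 3 + 3 + 3 = 13
This matches the lower bound, so 4 is optimal.

4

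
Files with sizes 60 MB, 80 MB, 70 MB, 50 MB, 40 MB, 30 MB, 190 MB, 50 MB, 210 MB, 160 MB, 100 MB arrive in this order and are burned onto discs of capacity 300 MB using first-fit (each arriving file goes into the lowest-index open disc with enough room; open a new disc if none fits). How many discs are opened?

4

  60 → disc 1 (new)  [load 60/300]
  80 → disc 1  [load 140/300]
  70 → disc 1  [load 210/300]
  50 → disc 1  [load 260/300]
  40 → disc 1  [load 300/300]
  30 → disc 2 (new)  [load 30/300]
  190 → disc 2  [load 220/300]
  50 → disc 2  [load 270/300]
  210 → disc 3 (new)  [load 210/300]
  160 → disc 4 (new)  [load 160/300]
  100 → disc 4  [load 260/300]
4 discs opened.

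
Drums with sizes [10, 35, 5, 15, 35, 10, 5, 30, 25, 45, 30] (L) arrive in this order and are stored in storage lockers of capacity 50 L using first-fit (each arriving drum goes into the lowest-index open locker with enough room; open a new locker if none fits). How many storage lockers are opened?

  10 → locker 1 (new)  [load 10/50]
  35 → locker 1  [load 45/50]
  5 → locker 1  [load 50/50]
  15 → locker 2 (new)  [load 15/50]
  35 → locker 2  [load 50/50]
  10 → locker 3 (new)  [load 10/50]
  5 → locker 3  [load 15/50]
  30 → locker 3  [load 45/50]
  25 → locker 4 (new)  [load 25/50]
  45 → locker 5 (new)  [load 45/50]
  30 → locker 6 (new)  [load 30/50]
6 storage lockers opened.

6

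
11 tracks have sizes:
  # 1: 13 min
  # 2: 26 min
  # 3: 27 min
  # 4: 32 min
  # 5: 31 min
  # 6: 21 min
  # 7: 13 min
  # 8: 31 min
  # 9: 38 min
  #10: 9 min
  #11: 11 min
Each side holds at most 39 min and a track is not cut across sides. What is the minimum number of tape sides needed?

Total = 38 + 32 + 31 + 31 + 27 + 26 + 21 + 13 + 13 + 11 + 9 = 252 min.
Lower bound: ⌈252/39⌉ = 7 tape sides.
A packing using 8 tape sides:
  side 1: 38 = 38
  side 2: 32 = 32
  side 3: 31 = 31
  side 4: 31 = 31
  side 5: 27 + 11 = 38
  side 6: 26 + 13 = 39
  side 7: 21 + 13 = 34
  side 8: 9 = 9
No arrangement into 7 tape sides stays within capacity, so 8 is optimal.

8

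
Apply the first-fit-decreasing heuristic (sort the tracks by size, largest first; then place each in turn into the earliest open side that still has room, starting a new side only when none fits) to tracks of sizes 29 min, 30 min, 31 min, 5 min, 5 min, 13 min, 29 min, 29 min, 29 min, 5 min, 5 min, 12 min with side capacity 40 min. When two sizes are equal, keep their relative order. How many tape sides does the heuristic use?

7

Sorted descending: 31, 30, 29, 29, 29, 29, 13, 12, 5, 5, 5, 5.
  31 → side 1 (new)  [load 31/40]
  30 → side 2 (new)  [load 30/40]
  29 → side 3 (new)  [load 29/40]
  29 → side 4 (new)  [load 29/40]
  29 → side 5 (new)  [load 29/40]
  29 → side 6 (new)  [load 29/40]
  13 → side 7 (new)  [load 13/40]
  12 → side 7  [load 25/40]
  5 → side 1  [load 36/40]
  5 → side 2  [load 35/40]
  5 → side 2  [load 40/40]
  5 → side 3  [load 34/40]
7 tape sides opened.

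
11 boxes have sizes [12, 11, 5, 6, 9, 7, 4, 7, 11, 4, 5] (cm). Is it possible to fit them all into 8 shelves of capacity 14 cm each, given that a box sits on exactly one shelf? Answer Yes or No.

A valid assignment using 7 shelves:
  shelf 1: 12 = 12
  shelf 2: 11 = 11
  shelf 3: 11 = 11
  shelf 4: 9 + 5 = 14
  shelf 5: 7 + 7 = 14
  shelf 6: 6 + 5 = 11
  shelf 7: 4 + 4 = 8
That uses only 7 ≤ 8, so 8 shelves are enough.

Yes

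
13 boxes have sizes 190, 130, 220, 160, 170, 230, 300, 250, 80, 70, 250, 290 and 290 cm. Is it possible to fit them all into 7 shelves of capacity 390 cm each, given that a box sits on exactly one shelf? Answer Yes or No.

Total = 2630 cm; ⌈2630/390⌉ = 7.
The bound of 7 does not rule out 7, but exhaustive search shows no assignment into 7 shelves of capacity 390 cm exists — the minimum is 8.

No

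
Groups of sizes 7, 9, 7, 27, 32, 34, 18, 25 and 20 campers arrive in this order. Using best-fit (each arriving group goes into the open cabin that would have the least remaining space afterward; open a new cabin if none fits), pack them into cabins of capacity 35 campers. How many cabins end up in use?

7

  7 → cabin 1 (new)  [load 7/35]
  9 → cabin 1  [load 16/35]
  7 → cabin 1  [load 23/35]
  27 → cabin 2 (new)  [load 27/35]
  32 → cabin 3 (new)  [load 32/35]
  34 → cabin 4 (new)  [load 34/35]
  18 → cabin 5 (new)  [load 18/35]
  25 → cabin 6 (new)  [load 25/35]
  20 → cabin 7 (new)  [load 20/35]
7 cabins opened.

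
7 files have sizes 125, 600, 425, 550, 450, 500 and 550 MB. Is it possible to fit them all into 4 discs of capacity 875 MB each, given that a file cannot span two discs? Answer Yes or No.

Total = 3200 MB; ⌈3200/875⌉ = 4.
5 files each exceed half the capacity and cannot share a disc, forcing at least 5 discs.
At least 5 discs are required, but only 4 are allowed.

No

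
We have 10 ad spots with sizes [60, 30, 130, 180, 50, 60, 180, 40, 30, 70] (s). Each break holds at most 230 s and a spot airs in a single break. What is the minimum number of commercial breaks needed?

Total = 180 + 180 + 130 + 70 + 60 + 60 + 50 + 40 + 30 + 30 = 830 s.
Lower bound: ⌈830/230⌉ = 4 commercial breaks.
A packing using 4 commercial breaks:
  break 1: 180 + 50 = 230
  break 2: 180 + 40 = 220
  break 3: 130 + 70 + 30 = 230
  break 4: 60 + 60 + 30 = 150
This matches the lower bound, so 4 is optimal.

4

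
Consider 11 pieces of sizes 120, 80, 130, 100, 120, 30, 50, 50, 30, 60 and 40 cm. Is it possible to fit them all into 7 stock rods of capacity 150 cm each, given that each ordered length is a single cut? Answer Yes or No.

A valid assignment using 6 stock rods:
  stock rod 1: 130 = 130
  stock rod 2: 120 + 30 = 150
  stock rod 3: 120 + 30 = 150
  stock rod 4: 100 + 50 = 150
  stock rod 5: 80 + 60 = 140
  stock rod 6: 50 + 40 = 90
That uses only 6 ≤ 7, so 7 stock rods are enough.

Yes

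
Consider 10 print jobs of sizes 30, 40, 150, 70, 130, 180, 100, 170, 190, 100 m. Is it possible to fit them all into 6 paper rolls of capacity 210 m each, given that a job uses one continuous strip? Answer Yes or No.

Yes

A valid assignment using 6 paper rolls:
  roll 1: 190 = 190
  roll 2: 180 + 30 = 210
  roll 3: 170 + 40 = 210
  roll 4: 150 = 150
  roll 5: 130 + 70 = 200
  roll 6: 100 + 100 = 200
Every load is within 210 m, so 6 paper rolls suffice.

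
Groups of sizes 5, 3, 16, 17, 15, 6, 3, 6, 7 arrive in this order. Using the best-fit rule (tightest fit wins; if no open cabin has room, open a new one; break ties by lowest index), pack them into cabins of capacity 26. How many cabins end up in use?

  5 → cabin 1 (new)  [load 5/26]
  3 → cabin 1  [load 8/26]
  16 → cabin 1  [load 24/26]
  17 → cabin 2 (new)  [load 17/26]
  15 → cabin 3 (new)  [load 15/26]
  6 → cabin 2  [load 23/26]
  3 → cabin 2  [load 26/26]
  6 → cabin 3  [load 21/26]
  7 → cabin 4 (new)  [load 7/26]
4 cabins opened.

4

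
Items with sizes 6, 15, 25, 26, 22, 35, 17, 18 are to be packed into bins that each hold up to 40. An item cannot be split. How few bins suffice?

Total = 35 + 26 + 25 + 22 + 18 + 17 + 15 + 6 = 164.
Lower bound: ⌈164/40⌉ = 5 bins.
A packing using 5 bins:
  bin 1: 35 = 35
  bin 2: 26 + 6 = 32
  bin 3: 25 + 15 = 40
  bin 4: 22 + 18 = 40
  bin 5: 17 = 17
This matches the lower bound, so 5 is optimal.

5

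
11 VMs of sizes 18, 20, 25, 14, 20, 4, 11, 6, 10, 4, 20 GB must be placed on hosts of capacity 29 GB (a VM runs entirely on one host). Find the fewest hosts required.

Total = 25 + 20 + 20 + 20 + 18 + 14 + 11 + 10 + 6 + 4 + 4 = 152 GB.
Lower bound: ⌈152/29⌉ = 6 hosts.
A packing using 6 hosts:
  host 1: 25 + 4 = 29
  host 2: 20 + 6 = 26
  host 3: 20 + 4 = 24
  host 4: 20 = 20
  host 5: 18 + 11 = 29
  host 6: 14 + 10 = 24
This matches the lower bound, so 6 is optimal.

6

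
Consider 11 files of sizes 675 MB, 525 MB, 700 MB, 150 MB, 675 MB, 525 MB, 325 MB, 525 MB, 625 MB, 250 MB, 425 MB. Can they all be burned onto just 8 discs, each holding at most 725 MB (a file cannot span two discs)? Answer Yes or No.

No

Total = 5400 MB; ⌈5400/725⌉ = 8.
The bound of 8 does not rule out 8, but exhaustive search shows no assignment into 8 discs of capacity 725 MB exists — the minimum is 9.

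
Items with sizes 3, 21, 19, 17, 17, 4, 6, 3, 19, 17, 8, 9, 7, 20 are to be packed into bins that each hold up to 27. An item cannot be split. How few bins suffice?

Total = 21 + 20 + 19 + 19 + 17 + 17 + 17 + 9 + 8 + 7 + 6 + 4 + 3 + 3 = 170.
Lower bound: ⌈170/27⌉ = 7 bins.
A packing using 7 bins:
  bin 1: 21 + 6 = 27
  bin 2: 20 + 7 = 27
  bin 3: 19 + 8 = 27
  bin 4: 19 + 4 + 3 = 26
  bin 5: 17 + 9 = 26
  bin 6: 17 + 3 = 20
  bin 7: 17 = 17
This matches the lower bound, so 7 is optimal.

7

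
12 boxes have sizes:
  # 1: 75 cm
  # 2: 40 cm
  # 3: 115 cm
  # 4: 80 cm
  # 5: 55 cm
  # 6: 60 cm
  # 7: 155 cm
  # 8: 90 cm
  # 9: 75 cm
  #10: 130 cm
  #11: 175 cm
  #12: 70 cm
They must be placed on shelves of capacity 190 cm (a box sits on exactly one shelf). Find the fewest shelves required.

7

Total = 175 + 155 + 130 + 115 + 90 + 80 + 75 + 75 + 70 + 60 + 55 + 40 = 1120 cm.
Lower bound: ⌈1120/190⌉ = 6 shelves.
A packing using 7 shelves:
  shelf 1: 175 = 175
  shelf 2: 155 = 155
  shelf 3: 130 + 60 = 190
  shelf 4: 115 + 75 = 190
  shelf 5: 90 + 80 = 170
  shelf 6: 75 + 70 + 40 = 185
  shelf 7: 55 = 55
No arrangement into 6 shelves stays within capacity, so 7 is optimal.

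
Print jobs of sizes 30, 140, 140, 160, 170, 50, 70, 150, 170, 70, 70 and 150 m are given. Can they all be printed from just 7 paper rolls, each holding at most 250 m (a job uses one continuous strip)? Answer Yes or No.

A valid assignment using 7 paper rolls:
  roll 1: 170 + 70 = 240
  roll 2: 170 + 70 = 240
  roll 3: 160 + 70 = 230
  roll 4: 150 + 50 + 30 = 230
  roll 5: 150 = 150
  roll 6: 140 = 140
  roll 7: 140 = 140
Every load is within 250 m, so 7 paper rolls suffice.

Yes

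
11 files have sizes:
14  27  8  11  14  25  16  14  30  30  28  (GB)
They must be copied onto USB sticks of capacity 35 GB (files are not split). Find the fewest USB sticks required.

Total = 30 + 30 + 28 + 27 + 25 + 16 + 14 + 14 + 14 + 11 + 8 = 217 GB.
Lower bound: ⌈217/35⌉ = 7 USB sticks.
A packing using 8 USB sticks:
  USB stick 1: 30 = 30
  USB stick 2: 30 = 30
  USB stick 3: 28 = 28
  USB stick 4: 27 + 8 = 35
  USB stick 5: 25 = 25
  USB stick 6: 16 + 14 = 30
  USB stick 7: 14 + 14 = 28
  USB stick 8: 11 = 11
No arrangement into 7 USB sticks stays within capacity, so 8 is optimal.

8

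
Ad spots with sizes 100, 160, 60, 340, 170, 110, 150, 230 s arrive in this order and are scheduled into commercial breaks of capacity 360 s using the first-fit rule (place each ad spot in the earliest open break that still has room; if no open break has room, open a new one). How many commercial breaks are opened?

  100 → break 1 (new)  [load 100/360]
  160 → break 1  [load 260/360]
  60 → break 1  [load 320/360]
  340 → break 2 (new)  [load 340/360]
  170 → break 3 (new)  [load 170/360]
  110 → break 3  [load 280/360]
  150 → break 4 (new)  [load 150/360]
  230 → break 5 (new)  [load 230/360]
5 commercial breaks opened.

5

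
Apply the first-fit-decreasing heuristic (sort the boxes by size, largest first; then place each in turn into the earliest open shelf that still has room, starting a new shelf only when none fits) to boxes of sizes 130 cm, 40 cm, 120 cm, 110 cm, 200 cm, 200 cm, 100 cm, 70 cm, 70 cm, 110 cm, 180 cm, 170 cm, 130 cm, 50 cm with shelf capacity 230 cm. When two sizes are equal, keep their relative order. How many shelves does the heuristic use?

Sorted descending: 200, 200, 180, 170, 130, 130, 120, 110, 110, 100, 70, 70, 50, 40.
  200 → shelf 1 (new)  [load 200/230]
  200 → shelf 2 (new)  [load 200/230]
  180 → shelf 3 (new)  [load 180/230]
  170 → shelf 4 (new)  [load 170/230]
  130 → shelf 5 (new)  [load 130/230]
  130 → shelf 6 (new)  [load 130/230]
  120 → shelf 7 (new)  [load 120/230]
  110 → shelf 7  [load 230/230]
  110 → shelf 8 (new)  [load 110/230]
  100 → shelf 5  [load 230/230]
  70 → shelf 6  [load 200/230]
  70 → shelf 8  [load 180/230]
  50 → shelf 3  [load 230/230]
  40 → shelf 4  [load 210/230]
8 shelves opened.

8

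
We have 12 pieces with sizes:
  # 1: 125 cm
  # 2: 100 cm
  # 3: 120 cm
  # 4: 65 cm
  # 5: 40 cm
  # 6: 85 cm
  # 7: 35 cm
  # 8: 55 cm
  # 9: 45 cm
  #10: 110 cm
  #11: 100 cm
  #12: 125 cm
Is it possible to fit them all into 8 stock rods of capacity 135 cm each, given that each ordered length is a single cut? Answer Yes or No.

Total = 1005 cm; ⌈1005/135⌉ = 8.
The bound of 8 does not rule out 8, but exhaustive search shows no assignment into 8 stock rods of capacity 135 cm exists — the minimum is 9.

No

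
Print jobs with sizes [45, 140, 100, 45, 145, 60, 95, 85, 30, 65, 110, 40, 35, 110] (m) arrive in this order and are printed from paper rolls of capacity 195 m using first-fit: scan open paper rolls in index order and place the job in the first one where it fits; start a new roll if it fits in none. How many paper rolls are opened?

7

  45 → roll 1 (new)  [load 45/195]
  140 → roll 1  [load 185/195]
  100 → roll 2 (new)  [load 100/195]
  45 → roll 2  [load 145/195]
  145 → roll 3 (new)  [load 145/195]
  60 → roll 4 (new)  [load 60/195]
  95 → roll 4  [load 155/195]
  85 → roll 5 (new)  [load 85/195]
  30 → roll 2  [load 175/195]
  65 → roll 5  [load 150/195]
  110 → roll 6 (new)  [load 110/195]
  40 → roll 3  [load 185/195]
  35 → roll 4  [load 190/195]
  110 → roll 7 (new)  [load 110/195]
7 paper rolls opened.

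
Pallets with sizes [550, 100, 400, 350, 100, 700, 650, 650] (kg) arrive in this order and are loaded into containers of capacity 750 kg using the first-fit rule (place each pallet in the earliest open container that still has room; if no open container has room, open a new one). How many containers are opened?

5

  550 → container 1 (new)  [load 550/750]
  100 → container 1  [load 650/750]
  400 → container 2 (new)  [load 400/750]
  350 → container 2  [load 750/750]
  100 → container 1  [load 750/750]
  700 → container 3 (new)  [load 700/750]
  650 → container 4 (new)  [load 650/750]
  650 → container 5 (new)  [load 650/750]
5 containers opened.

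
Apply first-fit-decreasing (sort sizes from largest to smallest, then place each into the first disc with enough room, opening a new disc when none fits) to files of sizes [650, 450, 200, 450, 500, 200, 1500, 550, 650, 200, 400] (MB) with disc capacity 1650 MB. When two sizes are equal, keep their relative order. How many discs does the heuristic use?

Sorted descending: 1500, 650, 650, 550, 500, 450, 450, 400, 200, 200, 200.
  1500 → disc 1 (new)  [load 1500/1650]
  650 → disc 2 (new)  [load 650/1650]
  650 → disc 2  [load 1300/1650]
  550 → disc 3 (new)  [load 550/1650]
  500 → disc 3  [load 1050/1650]
  450 → disc 3  [load 1500/1650]
  450 → disc 4 (new)  [load 450/1650]
  400 → disc 4  [load 850/1650]
  200 → disc 2  [load 1500/1650]
  200 → disc 4  [load 1050/1650]
  200 → disc 4  [load 1250/1650]
4 discs opened.

4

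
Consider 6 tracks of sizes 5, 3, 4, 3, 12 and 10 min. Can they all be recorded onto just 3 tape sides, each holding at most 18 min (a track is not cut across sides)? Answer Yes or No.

A valid assignment using 3 tape sides:
  side 1: 12 + 5 = 17
  side 2: 10 + 4 + 3 = 17
  side 3: 3 = 3
Every load is within 18 min, so 3 tape sides suffice.

Yes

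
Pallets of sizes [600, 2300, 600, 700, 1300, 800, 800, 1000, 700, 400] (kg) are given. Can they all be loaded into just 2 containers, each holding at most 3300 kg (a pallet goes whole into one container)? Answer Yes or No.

Total = 9200 kg; ⌈9200/3300⌉ = 3.
At least 3 containers are required, but only 2 are allowed.

No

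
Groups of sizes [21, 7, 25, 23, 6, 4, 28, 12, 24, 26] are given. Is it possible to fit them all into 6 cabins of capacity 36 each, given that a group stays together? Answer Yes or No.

Yes

A valid assignment using 6 cabins:
  cabin 1: 28 + 7 = 35
  cabin 2: 26 + 6 + 4 = 36
  cabin 3: 25 = 25
  cabin 4: 24 + 12 = 36
  cabin 5: 23 = 23
  cabin 6: 21 = 21
Every load is within 36, so 6 cabins suffice.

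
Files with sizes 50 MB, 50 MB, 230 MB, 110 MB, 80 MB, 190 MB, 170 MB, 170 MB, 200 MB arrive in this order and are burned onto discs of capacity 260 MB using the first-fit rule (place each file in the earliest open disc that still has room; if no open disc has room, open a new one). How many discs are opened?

6

  50 → disc 1 (new)  [load 50/260]
  50 → disc 1  [load 100/260]
  230 → disc 2 (new)  [load 230/260]
  110 → disc 1  [load 210/260]
  80 → disc 3 (new)  [load 80/260]
  190 → disc 4 (new)  [load 190/260]
  170 → disc 3  [load 250/260]
  170 → disc 5 (new)  [load 170/260]
  200 → disc 6 (new)  [load 200/260]
6 discs opened.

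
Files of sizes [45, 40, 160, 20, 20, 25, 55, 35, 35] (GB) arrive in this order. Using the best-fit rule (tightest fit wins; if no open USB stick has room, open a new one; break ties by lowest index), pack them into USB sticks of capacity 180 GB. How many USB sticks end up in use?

  45 → USB stick 1 (new)  [load 45/180]
  40 → USB stick 1  [load 85/180]
  160 → USB stick 2 (new)  [load 160/180]
  20 → USB stick 2  [load 180/180]
  20 → USB stick 1  [load 105/180]
  25 → USB stick 1  [load 130/180]
  55 → USB stick 3 (new)  [load 55/180]
  35 → USB stick 1  [load 165/180]
  35 → USB stick 3  [load 90/180]
3 USB sticks opened.

3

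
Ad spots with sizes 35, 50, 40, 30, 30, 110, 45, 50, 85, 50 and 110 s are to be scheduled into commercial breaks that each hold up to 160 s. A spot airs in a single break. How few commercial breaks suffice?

4

Total = 110 + 110 + 85 + 50 + 50 + 50 + 45 + 40 + 35 + 30 + 30 = 635 s.
Lower bound: ⌈635/160⌉ = 4 commercial breaks.
A packing using 4 commercial breaks:
  break 1: 110 + 50 = 160
  break 2: 110 + 50 = 160
  break 3: 85 + 45 + 30 = 160
  break 4: 50 + 40 + 35 + 30 = 155
This matches the lower bound, so 4 is optimal.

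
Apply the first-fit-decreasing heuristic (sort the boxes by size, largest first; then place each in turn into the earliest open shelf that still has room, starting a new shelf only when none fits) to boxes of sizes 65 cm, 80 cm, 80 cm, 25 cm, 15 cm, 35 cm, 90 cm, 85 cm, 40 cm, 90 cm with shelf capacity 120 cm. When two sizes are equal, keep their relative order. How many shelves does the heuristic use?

6

Sorted descending: 90, 90, 85, 80, 80, 65, 40, 35, 25, 15.
  90 → shelf 1 (new)  [load 90/120]
  90 → shelf 2 (new)  [load 90/120]
  85 → shelf 3 (new)  [load 85/120]
  80 → shelf 4 (new)  [load 80/120]
  80 → shelf 5 (new)  [load 80/120]
  65 → shelf 6 (new)  [load 65/120]
  40 → shelf 4  [load 120/120]
  35 → shelf 3  [load 120/120]
  25 → shelf 1  [load 115/120]
  15 → shelf 2  [load 105/120]
6 shelves opened.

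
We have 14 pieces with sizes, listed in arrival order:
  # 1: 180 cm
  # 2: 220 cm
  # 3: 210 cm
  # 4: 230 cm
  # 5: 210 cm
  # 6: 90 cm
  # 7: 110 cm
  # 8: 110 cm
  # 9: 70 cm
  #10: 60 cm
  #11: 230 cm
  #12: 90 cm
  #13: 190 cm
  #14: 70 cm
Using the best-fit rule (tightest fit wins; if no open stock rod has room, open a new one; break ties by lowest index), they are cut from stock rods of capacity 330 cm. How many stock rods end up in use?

  180 → stock rod 1 (new)  [load 180/330]
  220 → stock rod 2 (new)  [load 220/330]
  210 → stock rod 3 (new)  [load 210/330]
  230 → stock rod 4 (new)  [load 230/330]
  210 → stock rod 5 (new)  [load 210/330]
  90 → stock rod 4  [load 320/330]
  110 → stock rod 2  [load 330/330]
  110 → stock rod 3  [load 320/330]
  70 → stock rod 5  [load 280/330]
  60 → stock rod 1  [load 240/330]
  230 → stock rod 6 (new)  [load 230/330]
  90 → stock rod 1  [load 330/330]
  190 → stock rod 7 (new)  [load 190/330]
  70 → stock rod 6  [load 300/330]
7 stock rods opened.

7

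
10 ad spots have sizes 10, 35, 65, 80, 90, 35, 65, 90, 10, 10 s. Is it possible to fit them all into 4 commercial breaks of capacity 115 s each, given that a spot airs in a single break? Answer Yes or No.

No

Total = 490 s; ⌈490/115⌉ = 5.
At least 5 commercial breaks are required, but only 4 are allowed.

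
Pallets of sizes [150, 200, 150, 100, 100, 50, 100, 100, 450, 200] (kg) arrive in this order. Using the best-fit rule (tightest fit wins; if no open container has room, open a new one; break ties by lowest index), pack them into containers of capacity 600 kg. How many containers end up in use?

3

  150 → container 1 (new)  [load 150/600]
  200 → container 1  [load 350/600]
  150 → container 1  [load 500/600]
  100 → container 1  [load 600/600]
  100 → container 2 (new)  [load 100/600]
  50 → container 2  [load 150/600]
  100 → container 2  [load 250/600]
  100 → container 2  [load 350/600]
  450 → container 3 (new)  [load 450/600]
  200 → container 2  [load 550/600]
3 containers opened.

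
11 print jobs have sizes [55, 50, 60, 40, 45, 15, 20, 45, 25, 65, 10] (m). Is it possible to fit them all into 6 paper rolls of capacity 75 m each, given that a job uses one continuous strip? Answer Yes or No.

Total = 430 m; ⌈430/75⌉ = 6.
7 print jobs each exceed half the capacity and cannot share a roll, forcing at least 7 paper rolls.
At least 7 paper rolls are required, but only 6 are allowed.

No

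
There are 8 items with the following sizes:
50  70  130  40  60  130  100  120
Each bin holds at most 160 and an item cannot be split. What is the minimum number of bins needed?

5

Total = 130 + 130 + 120 + 100 + 70 + 60 + 50 + 40 = 700.
Lower bound: ⌈700/160⌉ = 5 bins.
A packing using 5 bins:
  bin 1: 130 = 130
  bin 2: 130 = 130
  bin 3: 120 + 40 = 160
  bin 4: 100 + 60 = 160
  bin 5: 70 + 50 = 120
This matches the lower bound, so 5 is optimal.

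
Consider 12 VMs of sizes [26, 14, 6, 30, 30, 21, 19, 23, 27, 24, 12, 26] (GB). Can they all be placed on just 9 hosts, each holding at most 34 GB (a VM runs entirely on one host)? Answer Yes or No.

A valid assignment using 9 hosts:
  host 1: 30 = 30
  host 2: 30 = 30
  host 3: 27 + 6 = 33
  host 4: 26 = 26
  host 5: 26 = 26
  host 6: 24 = 24
  host 7: 23 = 23
  host 8: 21 + 12 = 33
  host 9: 19 + 14 = 33
Every load is within 34 GB, so 9 hosts suffice.

Yes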